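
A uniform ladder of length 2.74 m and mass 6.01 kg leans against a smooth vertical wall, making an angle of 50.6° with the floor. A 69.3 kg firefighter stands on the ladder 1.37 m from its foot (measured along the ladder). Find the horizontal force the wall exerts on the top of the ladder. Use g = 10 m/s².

N_wall ≈ 309 N

Take moments about the foot of the ladder.
Ladder weight 6.01×10 = 60.1 N acts at 1.37 m along the ladder; its horizontal arm is 1.37·cos50.6° = 0.8696 m → τ = 52.26 N·m clockwise.
Firefighter: 69.3×10 = 693 N at 1.37 m → arm 0.8696 m → τ = 602.6 N·m clockwise.
Wall normal N acts horizontally at the top; its moment arm is the height L sinθ = 2.74·sin50.6° = 2.117 m, counterclockwise.
Balancing moments: N × 2.117 = 654.9, giving N = 309 N.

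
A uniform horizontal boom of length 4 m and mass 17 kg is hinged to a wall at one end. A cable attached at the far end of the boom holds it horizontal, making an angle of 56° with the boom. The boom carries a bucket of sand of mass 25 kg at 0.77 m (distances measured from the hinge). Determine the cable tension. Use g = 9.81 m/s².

Sum moments about the hinge (the unknown hinge reaction has zero arm there).
Beam weight: 17 × 9.81 = 166.8 N down at 2 m → arm 2 m, τ = 166.8 × 2 = 333.6 N·m clockwise.
Bucket of sand: 25 × 9.81 = 245.2 N down at 0.77 m → arm 0.77 m, τ = 245.2 × 0.77 = 188.8 N·m clockwise.
Total clockwise load moment = 522.4 N·m.
The cable tension T acts at 4 m; only its component perpendicular to the boom, T sinθ, produces torque. sin 56° = 0.829.
Στ = 0 ⇒ T × 4 × 0.829 = 522.4 ⇒ T = 522.4 / 3.316 = 158 N.

T ≈ 158 N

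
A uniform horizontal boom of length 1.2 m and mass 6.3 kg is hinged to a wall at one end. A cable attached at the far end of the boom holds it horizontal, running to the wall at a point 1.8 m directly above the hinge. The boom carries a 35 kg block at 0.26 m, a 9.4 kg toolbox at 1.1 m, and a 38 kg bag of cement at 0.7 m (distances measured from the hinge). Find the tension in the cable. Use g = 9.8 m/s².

T ≈ 489 N

Sum moments about the hinge (the unknown hinge reaction has zero arm there).
Beam weight: 6.3 × 9.8 = 61.74 N down at 0.6 m → arm 0.6 m, τ = 61.74 × 0.6 = 37.04 N·m clockwise.
Block: 35 × 9.8 = 343 N down at 0.26 m → arm 0.26 m, τ = 343 × 0.26 = 89.18 N·m clockwise.
Toolbox: 9.4 × 9.8 = 92.12 N down at 1.1 m → arm 1.1 m, τ = 92.12 × 1.1 = 101.3 N·m clockwise.
Bag of cement: 38 × 9.8 = 372.4 N down at 0.7 m → arm 0.7 m, τ = 372.4 × 0.7 = 260.7 N·m clockwise.
Total clockwise load moment = 488.2 N·m.
The cable tension T acts at 1.2 m; only its component perpendicular to the boom, T sinθ, produces torque. sinθ = h/√(h²+d²) = 1.8/√(1.8²+1.2²) = 0.8321.
For rotational equilibrium, T × 1.2 × 0.8321 = 488.2, so T = 488.2 / 0.9985 = 489 N.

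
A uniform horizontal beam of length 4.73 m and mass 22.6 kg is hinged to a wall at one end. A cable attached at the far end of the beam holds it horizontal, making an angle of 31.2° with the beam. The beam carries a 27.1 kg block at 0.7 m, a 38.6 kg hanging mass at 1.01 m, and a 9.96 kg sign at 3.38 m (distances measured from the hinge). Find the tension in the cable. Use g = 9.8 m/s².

T ≈ 580 N

Choose the hinge as the axis so the unknown hinge reaction has zero arm there.
Beam weight: 22.6 × 9.8 = 221.5 N down at 2.365 m → arm 2.365 m, τ = 221.5 × 2.365 = 523.8 N·m clockwise.
Block: 27.1 × 9.8 = 265.6 N down at 0.7 m → arm 0.7 m, τ = 265.6 × 0.7 = 185.9 N·m clockwise.
Hanging mass: 38.6 × 9.8 = 378.3 N down at 1.01 m → arm 1.01 m, τ = 378.3 × 1.01 = 382.1 N·m clockwise.
Sign: 9.96 × 9.8 = 97.61 N down at 3.38 m → arm 3.38 m, τ = 97.61 × 3.38 = 329.9 N·m clockwise.
Total clockwise load moment = 1422 N·m.
The cable tension T acts at 4.73 m; only its component perpendicular to the beam, T sinθ, produces torque. sin 31.2° = 0.518.
Στ = 0 ⇒ T × 4.73 × 0.518 = 1422 ⇒ T = 1422 / 2.45 = 580 N.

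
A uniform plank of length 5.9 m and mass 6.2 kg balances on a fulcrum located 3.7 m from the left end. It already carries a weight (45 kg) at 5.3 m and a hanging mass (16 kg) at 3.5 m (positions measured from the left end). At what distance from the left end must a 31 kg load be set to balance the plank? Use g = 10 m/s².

x ≈ 1.63 m from the left end

Take moments about the fulcrum (at 3.7 m from the left end).
Beam weight: 6.2 × 10 = 62 N down at 2.95 m → arm 0.75 m, τ = 62 × 0.75 = 46.5 N·m counterclockwise.
Weight: 45 × 10 = 450 N down at 5.3 m → arm 1.6 m, τ = 450 × 1.6 = 720 N·m clockwise.
Hanging mass: 16 × 10 = 160 N down at 3.5 m → arm 0.2 m, τ = 160 × 0.2 = 32 N·m counterclockwise.
Net moment of existing loads = 641.5 N·m clockwise.
The load weighs 31 × 10 = 310 N and must supply an equal counterclockwise moment, so its lever arm about the fulcrum is 641.5 / 310 = 2.07 m.
That puts it at 3.7 − 2.07 = 1.63 m from the left end.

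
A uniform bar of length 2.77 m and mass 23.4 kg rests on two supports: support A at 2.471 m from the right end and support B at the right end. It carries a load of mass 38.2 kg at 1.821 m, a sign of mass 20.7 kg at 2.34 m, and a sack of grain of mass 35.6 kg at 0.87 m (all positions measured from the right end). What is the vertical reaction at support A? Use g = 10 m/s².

R_A ≈ 734 N

Take moments about support B.
Beam weight: 23.4 × 10 = 234 N down at 1.385 m → arm 1.385 m, τ = 234 × 1.385 = 324.1 N·m counterclockwise.
Load: 38.2 × 10 = 382 N down at 1.821 m → arm 1.821 m, τ = 382 × 1.821 = 695.6 N·m counterclockwise.
Sign: 20.7 × 10 = 207 N down at 2.34 m → arm 2.34 m, τ = 207 × 2.34 = 484.4 N·m counterclockwise.
Sack of grain: 35.6 × 10 = 356 N down at 0.87 m → arm 0.87 m, τ = 356 × 0.87 = 309.7 N·m counterclockwise.
Net load moment about support B = 1814 N·m counterclockwise.
Reaction R at support A is upward at 2.471 m, arm 2.471 m → moment R × 2.471 clockwise.
Setting net torque to zero: R × 2.471 = 1814 → R = 734 N.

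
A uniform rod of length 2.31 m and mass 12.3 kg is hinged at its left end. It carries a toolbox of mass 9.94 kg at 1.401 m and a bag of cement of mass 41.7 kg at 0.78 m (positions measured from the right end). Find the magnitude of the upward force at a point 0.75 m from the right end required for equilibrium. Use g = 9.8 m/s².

Taking torques about the left end:
Beam weight: 12.3 × 9.8 = 120.5 N down at 1.155 m → arm 1.155 m, τ = 120.5 × 1.155 = 139.2 N·m clockwise.
Toolbox: 9.94 × 9.8 = 97.41 N down at 1.401 m → arm 0.909 m, τ = 97.41 × 0.909 = 88.55 N·m clockwise.
Bag of cement: 41.7 × 9.8 = 408.7 N down at 0.78 m → arm 1.53 m, τ = 408.7 × 1.53 = 625.3 N·m clockwise.
Net moment of the loads = 853 N·m clockwise.
The upward force F acts at a point 0.75 m from the right end, arm 1.56 m, giving F × 1.56 counterclockwise.
For rotational equilibrium, F × 1.56 = 853, so F = 853 / 1.56 = 547 N.

F ≈ 547 N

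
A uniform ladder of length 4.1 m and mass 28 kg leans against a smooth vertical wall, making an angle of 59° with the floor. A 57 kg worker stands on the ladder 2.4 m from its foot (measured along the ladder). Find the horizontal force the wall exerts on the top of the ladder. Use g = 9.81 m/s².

N_wall ≈ 279 N

About the foot of the ladder:
Ladder weight 28×9.81 = 274.7 N acts at 2.05 m along the ladder; its horizontal arm is 2.05·cos59° = 1.056 m → τ = 290.1 N·m clockwise.
Worker: 57×9.81 = 559.2 N at 2.4 m → arm 1.236 m → τ = 691.2 N·m clockwise.
Wall normal N acts horizontally at the top; its moment arm is the height L sinθ = 4.1·sin59° = 3.514 m, counterclockwise.
For rotational equilibrium, N × 3.514 = 981.3, so N = 279 N.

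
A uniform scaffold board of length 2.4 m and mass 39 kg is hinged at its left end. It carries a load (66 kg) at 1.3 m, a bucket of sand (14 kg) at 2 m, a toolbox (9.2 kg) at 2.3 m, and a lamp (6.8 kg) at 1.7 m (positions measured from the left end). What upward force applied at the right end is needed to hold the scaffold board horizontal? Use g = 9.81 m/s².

F ≈ 790 N

Taking torques about the left end:
Beam weight: 39 × 9.81 = 382.6 N down at 1.2 m → arm 1.2 m, τ = 382.6 × 1.2 = 459.1 N·m clockwise.
Load: 66 × 9.81 = 647.5 N down at 1.3 m → arm 1.3 m, τ = 647.5 × 1.3 = 841.8 N·m clockwise.
Bucket of sand: 14 × 9.81 = 137.3 N down at 2 m → arm 2 m, τ = 137.3 × 2 = 274.6 N·m clockwise.
Toolbox: 9.2 × 9.81 = 90.25 N down at 2.3 m → arm 2.3 m, τ = 90.25 × 2.3 = 207.6 N·m clockwise.
Lamp: 6.8 × 9.81 = 66.71 N down at 1.7 m → arm 1.7 m, τ = 66.71 × 1.7 = 113.4 N·m clockwise.
Net moment of the loads = 1896 N·m clockwise.
The upward force F acts at the right end, arm 2.4 m, giving F × 2.4 counterclockwise.
Setting net torque to zero: F × 2.4 = 1896 → F = 1896 / 2.4 = 790 N.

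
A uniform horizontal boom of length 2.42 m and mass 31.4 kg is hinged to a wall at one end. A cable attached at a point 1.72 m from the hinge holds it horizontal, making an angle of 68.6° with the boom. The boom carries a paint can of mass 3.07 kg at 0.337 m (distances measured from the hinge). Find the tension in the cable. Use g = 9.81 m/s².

Taking torques about the hinge:
Beam weight: 31.4 × 9.81 = 308 N down at 1.21 m → arm 1.21 m, τ = 308 × 1.21 = 372.7 N·m clockwise.
Paint can: 3.07 × 9.81 = 30.12 N down at 0.337 m → arm 0.337 m, τ = 30.12 × 0.337 = 10.15 N·m clockwise.
Total clockwise load moment = 382.8 N·m.
The cable tension T acts at 1.72 m; only its component perpendicular to the boom, T sinθ, produces torque. sin 68.6° = 0.9311.
Balancing moments: T × 1.72 × 0.9311 = 382.8, giving T = 382.8 / 1.601 = 239 N.

T ≈ 239 N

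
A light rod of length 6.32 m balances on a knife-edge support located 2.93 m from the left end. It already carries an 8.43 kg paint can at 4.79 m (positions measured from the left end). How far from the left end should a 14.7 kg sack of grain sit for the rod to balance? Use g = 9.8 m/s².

x ≈ 1.86 m from the left end

Sum moments about the knife-edge support (at 2.93 m from the left end) (the support reaction has zero arm there).
Paint can: 8.43 × 9.8 = 82.61 N down at 4.79 m → arm 1.86 m, τ = 82.61 × 1.86 = 153.7 N·m clockwise.
Net moment of existing loads = 153.7 N·m clockwise.
The sack of grain weighs 14.7 × 9.8 = 144.1 N and must supply an equal counterclockwise moment, so its lever arm about the knife-edge support is 153.7 / 144.1 = 1.07 m.
That puts it at 2.93 − 1.07 = 1.86 m from the left end.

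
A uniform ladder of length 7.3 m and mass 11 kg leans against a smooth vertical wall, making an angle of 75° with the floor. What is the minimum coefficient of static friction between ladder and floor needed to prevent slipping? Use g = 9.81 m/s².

Sum moments about the foot of the ladder (the floor normal and friction both act there and drop out).
Ladder weight 11×9.81 = 107.9 N acts at 3.65 m along the ladder; its horizontal arm is 3.65·cos75° = 0.9447 m → τ = 101.9 N·m clockwise.
Wall normal N acts horizontally at the top; its moment arm is the height L sinθ = 7.3·sin75° = 7.051 m, counterclockwise.
For rotational equilibrium, N × 7.051 = 101.9, so N = 14.45 N.
ΣFx = 0 ⇒ f = N_wall = 14.45 N. ΣFy = 0 ⇒ N_floor = 107.9 N.
μ_min = f / N_floor = 14.45 / 107.9 = 0.134.

μ_min ≈ 0.134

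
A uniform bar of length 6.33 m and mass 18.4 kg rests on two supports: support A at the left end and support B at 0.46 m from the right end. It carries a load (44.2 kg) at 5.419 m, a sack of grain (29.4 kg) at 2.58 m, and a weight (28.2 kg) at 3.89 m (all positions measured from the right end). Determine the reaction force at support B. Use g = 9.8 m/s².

Take moments about support A.
Beam weight: 18.4 × 9.8 = 180.3 N down at 3.165 m → arm 3.165 m, τ = 180.3 × 3.165 = 570.6 N·m clockwise.
Load: 44.2 × 9.8 = 433.2 N down at 5.419 m → arm 0.911 m, τ = 433.2 × 0.911 = 394.6 N·m clockwise.
Sack of grain: 29.4 × 9.8 = 288.1 N down at 2.58 m → arm 3.75 m, τ = 288.1 × 3.75 = 1080 N·m clockwise.
Weight: 28.2 × 9.8 = 276.4 N down at 3.89 m → arm 2.44 m, τ = 276.4 × 2.44 = 674.4 N·m clockwise.
Net load moment about support A = 2720 N·m clockwise.
Reaction R at support B is upward at 0.46 m, arm 5.87 m → moment R × 5.87 counterclockwise.
Balancing moments: R × 5.87 = 2720, giving R = 463 N.

R_B ≈ 463 N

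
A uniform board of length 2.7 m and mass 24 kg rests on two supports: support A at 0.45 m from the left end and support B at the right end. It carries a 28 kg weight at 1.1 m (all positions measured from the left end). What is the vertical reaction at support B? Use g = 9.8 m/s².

Sum moments about support A (its reaction then has zero moment arm).
Beam weight: 24 × 9.8 = 235.2 N down at 1.35 m → arm 0.9 m, τ = 235.2 × 0.9 = 211.7 N·m clockwise.
Weight: 28 × 9.8 = 274.4 N down at 1.1 m → arm 0.65 m, τ = 274.4 × 0.65 = 178.4 N·m clockwise.
Net load moment about support A = 390.1 N·m clockwise.
Reaction R at support B is upward at 2.7 m, arm 2.25 m → moment R × 2.25 counterclockwise.
Setting net torque to zero: R × 2.25 = 390.1 → R = 173 N.

R_B ≈ 173 N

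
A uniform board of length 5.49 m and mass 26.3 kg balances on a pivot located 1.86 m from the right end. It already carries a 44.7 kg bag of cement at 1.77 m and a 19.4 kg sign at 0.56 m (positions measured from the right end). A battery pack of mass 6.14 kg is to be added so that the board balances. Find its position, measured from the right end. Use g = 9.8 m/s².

x ≈ 2.83 m from the right end

Sum moments about the pivot (at 1.86 m from the right end) (the support reaction has zero arm there).
Beam weight: 26.3 × 9.8 = 257.7 N down at 2.745 m → arm 0.885 m, τ = 257.7 × 0.885 = 228.1 N·m counterclockwise.
Bag of cement: 44.7 × 9.8 = 438.1 N down at 1.77 m → arm 0.09 m, τ = 438.1 × 0.09 = 39.43 N·m clockwise.
Sign: 19.4 × 9.8 = 190.1 N down at 0.56 m → arm 1.3 m, τ = 190.1 × 1.3 = 247.1 N·m clockwise.
Net moment of existing loads = 58.43 N·m clockwise.
The battery pack weighs 6.14 × 9.8 = 60.17 N and must supply an equal counterclockwise moment, so its lever arm about the pivot is 58.43 / 60.17 = 0.971 m.
That puts it at 1.86 + 0.971 = 2.83 m from the right end.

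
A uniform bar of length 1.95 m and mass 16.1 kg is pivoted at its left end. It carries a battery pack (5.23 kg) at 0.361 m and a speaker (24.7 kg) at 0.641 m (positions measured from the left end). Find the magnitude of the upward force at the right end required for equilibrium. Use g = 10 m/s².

About the left end:
Beam weight: 16.1 × 10 = 161 N down at 0.975 m → arm 0.975 m, τ = 161 × 0.975 = 157 N·m clockwise.
Battery pack: 5.23 × 10 = 52.3 N down at 0.361 m → arm 0.361 m, τ = 52.3 × 0.361 = 18.88 N·m clockwise.
Speaker: 24.7 × 10 = 247 N down at 0.641 m → arm 0.641 m, τ = 247 × 0.641 = 158.3 N·m clockwise.
Net moment of the loads = 334.2 N·m clockwise.
The upward force F acts at the right end, arm 1.95 m, giving F × 1.95 counterclockwise.
Setting net torque to zero: F × 1.95 = 334.2 → F = 334.2 / 1.95 = 171 N.

F ≈ 171 N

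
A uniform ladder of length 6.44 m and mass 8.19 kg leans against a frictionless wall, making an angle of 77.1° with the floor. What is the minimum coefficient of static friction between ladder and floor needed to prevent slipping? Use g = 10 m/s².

μ_min ≈ 0.115

Choose the foot of the ladder as the axis so the floor normal and friction both act there and drop out.
Ladder weight 8.19×10 = 81.9 N acts at 3.22 m along the ladder; its horizontal arm is 3.22·cos77.1° = 0.7189 m → τ = 58.88 N·m clockwise.
Wall normal N acts horizontally at the top; its moment arm is the height L sinθ = 6.44·sin77.1° = 6.277 m, counterclockwise.
For rotational equilibrium, N × 6.277 = 58.88, so N = 9.38 N.
ΣFx = 0 ⇒ f = N_wall = 9.38 N. ΣFy = 0 ⇒ N_floor = 81.9 N.
μ_min = f / N_floor = 9.38 / 81.9 = 0.115.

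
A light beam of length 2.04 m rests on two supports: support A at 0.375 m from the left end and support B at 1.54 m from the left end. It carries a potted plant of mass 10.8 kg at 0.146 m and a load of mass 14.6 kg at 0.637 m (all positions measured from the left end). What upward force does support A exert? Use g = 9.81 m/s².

R_A ≈ 238 N

Take moments about support B.
Potted plant: 10.8 × 9.81 = 105.9 N down at 0.146 m → arm 1.394 m, τ = 105.9 × 1.394 = 147.6 N·m counterclockwise.
Load: 14.6 × 9.81 = 143.2 N down at 0.637 m → arm 0.903 m, τ = 143.2 × 0.903 = 129.3 N·m counterclockwise.
Net load moment about support B = 276.9 N·m counterclockwise.
Reaction R at support A is upward at 0.375 m, arm 1.165 m → moment R × 1.165 clockwise.
For rotational equilibrium, R × 1.165 = 276.9, so R = 238 N.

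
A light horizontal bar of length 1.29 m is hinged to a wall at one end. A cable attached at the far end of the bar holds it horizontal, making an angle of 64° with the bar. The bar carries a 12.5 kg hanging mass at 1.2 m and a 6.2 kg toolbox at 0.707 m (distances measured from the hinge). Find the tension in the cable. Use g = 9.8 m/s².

T ≈ 164 N

About the hinge:
Hanging mass: 12.5 × 9.8 = 122.5 N down at 1.2 m → arm 1.2 m, τ = 122.5 × 1.2 = 147 N·m clockwise.
Toolbox: 6.2 × 9.8 = 60.76 N down at 0.707 m → arm 0.707 m, τ = 60.76 × 0.707 = 42.96 N·m clockwise.
Total clockwise load moment = 190 N·m.
The cable tension T acts at 1.29 m; only its component perpendicular to the bar, T sinθ, produces torque. sin 64° = 0.8988.
Setting net torque to zero: T × 1.29 × 0.8988 = 190 → T = 190 / 1.159 = 164 N.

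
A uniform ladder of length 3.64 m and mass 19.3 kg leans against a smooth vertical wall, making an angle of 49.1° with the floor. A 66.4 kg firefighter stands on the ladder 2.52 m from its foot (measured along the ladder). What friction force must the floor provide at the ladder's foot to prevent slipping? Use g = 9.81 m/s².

f ≈ 473 N

About the foot of the ladder:
Ladder weight 19.3×9.81 = 189.3 N acts at 1.82 m along the ladder; its horizontal arm is 1.82·cos49.1° = 1.192 m → τ = 225.6 N·m clockwise.
Firefighter: 66.4×9.81 = 651.4 N at 2.52 m → arm 1.65 m → τ = 1075 N·m clockwise.
Wall normal N acts horizontally at the top; its moment arm is the height L sinθ = 3.64·sin49.1° = 2.751 m, counterclockwise.
Setting net torque to zero: N × 2.751 = 1301 → N = 473 N.
ΣFx = 0: friction at the foot balances the wall's push, so f = N_wall = 473 N.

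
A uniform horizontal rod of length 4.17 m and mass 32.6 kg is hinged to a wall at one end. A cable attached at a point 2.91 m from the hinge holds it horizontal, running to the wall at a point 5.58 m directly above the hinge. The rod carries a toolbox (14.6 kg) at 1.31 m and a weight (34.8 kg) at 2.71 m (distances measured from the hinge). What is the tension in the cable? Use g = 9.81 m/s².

Choose the hinge as the axis so the unknown hinge reaction has zero arm there.
Beam weight: 32.6 × 9.81 = 319.8 N down at 2.085 m → arm 2.085 m, τ = 319.8 × 2.085 = 666.8 N·m clockwise.
Toolbox: 14.6 × 9.81 = 143.2 N down at 1.31 m → arm 1.31 m, τ = 143.2 × 1.31 = 187.6 N·m clockwise.
Weight: 34.8 × 9.81 = 341.4 N down at 2.71 m → arm 2.71 m, τ = 341.4 × 2.71 = 925.2 N·m clockwise.
Total clockwise load moment = 1780 N·m.
The cable tension T acts at 2.91 m; only its component perpendicular to the rod, T sinθ, produces torque. sinθ = h/√(h²+d²) = 5.58/√(5.58²+2.91²) = 0.8867.
Setting net torque to zero: T × 2.91 × 0.8867 = 1780 → T = 1780 / 2.58 = 690 N.

T ≈ 690 N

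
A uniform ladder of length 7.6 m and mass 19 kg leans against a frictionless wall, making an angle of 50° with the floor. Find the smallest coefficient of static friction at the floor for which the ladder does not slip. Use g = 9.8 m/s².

μ_min ≈ 0.42

Take moments about the foot of the ladder.
Ladder weight 19×9.8 = 186.2 N acts at 3.8 m along the ladder; its horizontal arm is 3.8·cos50° = 2.443 m → τ = 454.9 N·m clockwise.
Wall normal N acts horizontally at the top; its moment arm is the height L sinθ = 7.6·sin50° = 5.822 m, counterclockwise.
Setting net torque to zero: N × 5.822 = 454.9 → N = 78.13 N.
ΣFx = 0 ⇒ f = N_wall = 78.13 N. ΣFy = 0 ⇒ N_floor = 186.2 N.
μ_min = f / N_floor = 78.13 / 186.2 = 0.42.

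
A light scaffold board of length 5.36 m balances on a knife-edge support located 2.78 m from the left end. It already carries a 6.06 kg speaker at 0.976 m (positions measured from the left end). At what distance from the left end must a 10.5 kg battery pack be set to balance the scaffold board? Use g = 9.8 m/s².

x ≈ 3.82 m from the left end

Take moments about the knife-edge support (at 2.78 m from the left end).
Speaker: 6.06 × 9.8 = 59.39 N down at 0.976 m → arm 1.804 m, τ = 59.39 × 1.804 = 107.1 N·m counterclockwise.
Net moment of existing loads = 107.1 N·m counterclockwise.
The battery pack weighs 10.5 × 9.8 = 102.9 N and must supply an equal clockwise moment, so its lever arm about the knife-edge support is 107.1 / 102.9 = 1.04 m.
That puts it at 2.78 + 1.04 = 3.82 m from the left end.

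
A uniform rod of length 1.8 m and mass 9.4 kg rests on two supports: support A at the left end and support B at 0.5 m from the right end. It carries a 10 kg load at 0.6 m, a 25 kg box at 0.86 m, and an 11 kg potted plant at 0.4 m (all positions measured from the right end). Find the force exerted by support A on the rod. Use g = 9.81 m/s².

R_A ≈ 95.5 N

Sum moments about support B (its reaction then has zero moment arm).
Beam weight: 9.4 × 9.81 = 92.21 N down at 0.9 m → arm 0.4 m, τ = 92.21 × 0.4 = 36.88 N·m counterclockwise.
Load: 10 × 9.81 = 98.1 N down at 0.6 m → arm 0.1 m, τ = 98.1 × 0.1 = 9.81 N·m counterclockwise.
Box: 25 × 9.81 = 245.2 N down at 0.86 m → arm 0.36 m, τ = 245.2 × 0.36 = 88.27 N·m counterclockwise.
Potted plant: 11 × 9.81 = 107.9 N down at 0.4 m → arm 0.1 m, τ = 107.9 × 0.1 = 10.79 N·m clockwise.
Net load moment about support B = 124.2 N·m counterclockwise.
Reaction R at support A is upward at 1.8 m, arm 1.3 m → moment R × 1.3 clockwise.
Setting net torque to zero: R × 1.3 = 124.2 → R = 95.5 N.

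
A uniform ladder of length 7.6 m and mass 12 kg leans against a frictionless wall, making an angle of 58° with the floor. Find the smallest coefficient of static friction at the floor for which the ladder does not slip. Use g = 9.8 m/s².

μ_min ≈ 0.312

About the foot of the ladder:
Ladder weight 12×9.8 = 117.6 N acts at 3.8 m along the ladder; its horizontal arm is 3.8·cos58° = 2.014 m → τ = 236.8 N·m clockwise.
Wall normal N acts horizontally at the top; its moment arm is the height L sinθ = 7.6·sin58° = 6.445 m, counterclockwise.
Setting net torque to zero: N × 6.445 = 236.8 → N = 36.74 N.
ΣFx = 0 ⇒ f = N_wall = 36.74 N. ΣFy = 0 ⇒ N_floor = 117.6 N.
μ_min = f / N_floor = 36.74 / 117.6 = 0.312.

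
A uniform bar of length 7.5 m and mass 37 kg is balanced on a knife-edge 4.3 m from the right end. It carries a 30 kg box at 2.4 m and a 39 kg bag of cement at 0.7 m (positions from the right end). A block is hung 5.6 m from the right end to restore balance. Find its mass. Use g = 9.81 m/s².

m ≈ 167 kg

About the knife-edge (at 4.3 m from the right end):
Beam weight: 37 × 9.81 = 363 N down at 3.75 m → arm 0.55 m, τ = 363 × 0.55 = 199.7 N·m clockwise.
Box: 30 × 9.81 = 294.3 N down at 2.4 m → arm 1.9 m, τ = 294.3 × 1.9 = 559.2 N·m clockwise.
Bag of cement: 39 × 9.81 = 382.6 N down at 0.7 m → arm 3.6 m, τ = 382.6 × 3.6 = 1377 N·m clockwise.
Net moment of known loads = 2136 N·m clockwise.
An unknown mass m at 5.6 m has arm 1.3 m; its moment is m·g·1.3 counterclockwise.
Setting net torque to zero: m × 9.81 × 1.3 = 2136 → m = 2136 / (9.81 × 1.3) = 167 kg.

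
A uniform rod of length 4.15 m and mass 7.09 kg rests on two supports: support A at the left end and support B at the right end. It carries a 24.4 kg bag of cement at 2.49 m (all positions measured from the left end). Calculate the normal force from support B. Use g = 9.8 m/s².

Sum moments about support A (its reaction then has zero moment arm).
Beam weight: 7.09 × 9.8 = 69.48 N down at 2.075 m → arm 2.075 m, τ = 69.48 × 2.075 = 144.2 N·m clockwise.
Bag of cement: 24.4 × 9.8 = 239.1 N down at 2.49 m → arm 2.49 m, τ = 239.1 × 2.49 = 595.4 N·m clockwise.
Net load moment about support A = 739.6 N·m clockwise.
Reaction R at support B is upward at 4.15 m, arm 4.15 m → moment R × 4.15 counterclockwise.
Setting net torque to zero: R × 4.15 = 739.6 → R = 178 N.

R_B ≈ 178 N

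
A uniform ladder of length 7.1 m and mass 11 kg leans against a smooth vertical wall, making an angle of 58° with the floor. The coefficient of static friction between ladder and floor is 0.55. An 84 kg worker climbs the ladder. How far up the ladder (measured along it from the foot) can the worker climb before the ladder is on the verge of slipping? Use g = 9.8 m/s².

Take moments about the foot of the ladder.
Ladder weight 11×9.8 = 107.8 N acts at 3.55 m along the ladder; its horizontal arm is 3.55·cos58° = 1.881 m → τ = 202.8 N·m clockwise.
Worker weight 84×9.8 = 823.2 N at distance d → arm d·cos58° → τ = 823.2·d·0.5299 clockwise.
Wall normal N at the top has arm L sinθ = 6.021 m counterclockwise, so Στ = 0 gives N·6.021 = 202.8 + 436.2·d.
ΣFy = 0 ⇒ N_floor = 931 N, so the maximum friction is μ_s·N_floor = 0.55×931 = 512.1 N. ΣFx = 0 ⇒ N_wall = f, so at the slipping point N = 512.1 N.
Substituting: 512.1×6.021 = 202.8 + 436.2·d ⇒ d = (3083 − 202.8) / 436.2 = 6.6 m.

d ≈ 6.6 m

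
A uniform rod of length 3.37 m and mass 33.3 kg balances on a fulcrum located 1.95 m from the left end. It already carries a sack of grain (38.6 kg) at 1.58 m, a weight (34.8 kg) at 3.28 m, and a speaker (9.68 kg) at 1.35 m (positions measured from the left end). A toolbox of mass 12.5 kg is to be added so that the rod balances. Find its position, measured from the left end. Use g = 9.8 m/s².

x ≈ 0.56 m from the left end

Sum moments about the fulcrum (at 1.95 m from the left end) (the support reaction has zero arm there).
Beam weight: 33.3 × 9.8 = 326.3 N down at 1.685 m → arm 0.265 m, τ = 326.3 × 0.265 = 86.47 N·m counterclockwise.
Sack of grain: 38.6 × 9.8 = 378.3 N down at 1.58 m → arm 0.37 m, τ = 378.3 × 0.37 = 140 N·m counterclockwise.
Weight: 34.8 × 9.8 = 341 N down at 3.28 m → arm 1.33 m, τ = 341 × 1.33 = 453.5 N·m clockwise.
Speaker: 9.68 × 9.8 = 94.86 N down at 1.35 m → arm 0.6 m, τ = 94.86 × 0.6 = 56.92 N·m counterclockwise.
Net moment of existing loads = 170.1 N·m clockwise.
The toolbox weighs 12.5 × 9.8 = 122.5 N and must supply an equal counterclockwise moment, so its lever arm about the fulcrum is 170.1 / 122.5 = 1.39 m.
That puts it at 1.95 − 1.39 = 0.56 m from the left end.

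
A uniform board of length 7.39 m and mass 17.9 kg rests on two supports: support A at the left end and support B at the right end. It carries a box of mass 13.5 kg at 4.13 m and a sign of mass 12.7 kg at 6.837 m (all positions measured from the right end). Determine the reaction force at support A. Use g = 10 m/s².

R_A ≈ 282 N

Taking torques about support B:
Beam weight: 17.9 × 10 = 179 N down at 3.695 m → arm 3.695 m, τ = 179 × 3.695 = 661.4 N·m counterclockwise.
Box: 13.5 × 10 = 135 N down at 4.13 m → arm 4.13 m, τ = 135 × 4.13 = 557.5 N·m counterclockwise.
Sign: 12.7 × 10 = 127 N down at 6.837 m → arm 6.837 m, τ = 127 × 6.837 = 868.3 N·m counterclockwise.
Net load moment about support B = 2087 N·m counterclockwise.
Reaction R at support A is upward at 7.39 m, arm 7.39 m → moment R × 7.39 clockwise.
Balancing moments: R × 7.39 = 2087, giving R = 282 N.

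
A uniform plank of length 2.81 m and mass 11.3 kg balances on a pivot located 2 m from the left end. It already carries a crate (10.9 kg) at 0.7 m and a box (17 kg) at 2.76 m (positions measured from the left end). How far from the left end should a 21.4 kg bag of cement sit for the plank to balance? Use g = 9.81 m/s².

x ≈ 2.37 m from the left end

Taking torques about the pivot (at 2 m from the left end):
Beam weight: 11.3 × 9.81 = 110.9 N down at 1.405 m → arm 0.595 m, τ = 110.9 × 0.595 = 65.99 N·m counterclockwise.
Crate: 10.9 × 9.81 = 106.9 N down at 0.7 m → arm 1.3 m, τ = 106.9 × 1.3 = 139 N·m counterclockwise.
Box: 17 × 9.81 = 166.8 N down at 2.76 m → arm 0.76 m, τ = 166.8 × 0.76 = 126.8 N·m clockwise.
Net moment of existing loads = 78.19 N·m counterclockwise.
The bag of cement weighs 21.4 × 9.81 = 209.9 N and must supply an equal clockwise moment, so its lever arm about the pivot is 78.19 / 209.9 = 0.373 m.
That puts it at 2 + 0.373 = 2.37 m from the left end.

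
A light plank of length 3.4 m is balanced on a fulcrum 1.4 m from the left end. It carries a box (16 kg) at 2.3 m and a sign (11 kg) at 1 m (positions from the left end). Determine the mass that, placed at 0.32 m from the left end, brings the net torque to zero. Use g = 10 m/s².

m ≈ 9.26 kg

Choose the fulcrum (at 1.4 m from the left end) as the axis so the support reaction has zero arm there.
Box: 16 × 10 = 160 N down at 2.3 m → arm 0.9 m, τ = 160 × 0.9 = 144 N·m clockwise.
Sign: 11 × 10 = 110 N down at 1 m → arm 0.4 m, τ = 110 × 0.4 = 44 N·m counterclockwise.
Net moment of known loads = 100 N·m clockwise.
An unknown mass m at 0.32 m has arm 1.08 m; its moment is m·g·1.08 counterclockwise.
Στ = 0 ⇒ m × 10 × 1.08 = 100 ⇒ m = 100 / (10 × 1.08) = 9.26 kg.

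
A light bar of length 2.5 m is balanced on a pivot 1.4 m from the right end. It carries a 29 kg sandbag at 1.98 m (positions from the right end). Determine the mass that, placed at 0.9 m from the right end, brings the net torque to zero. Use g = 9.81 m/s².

Taking torques about the pivot (at 1.4 m from the right end):
Sandbag: 29 × 9.81 = 284.5 N down at 1.98 m → arm 0.58 m, τ = 284.5 × 0.58 = 165 N·m counterclockwise.
Net moment of known loads = 165 N·m counterclockwise.
An unknown mass m at 0.9 m has arm 0.5 m; its moment is m·g·0.5 clockwise.
For rotational equilibrium, m × 9.81 × 0.5 = 165, so m = 165 / (9.81 × 0.5) = 33.6 kg.

m ≈ 33.6 kg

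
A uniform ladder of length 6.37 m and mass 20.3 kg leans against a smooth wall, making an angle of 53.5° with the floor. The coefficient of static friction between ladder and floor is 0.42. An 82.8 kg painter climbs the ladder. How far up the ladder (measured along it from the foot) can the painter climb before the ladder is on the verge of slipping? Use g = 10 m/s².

d ≈ 3.72 m

Choose the foot of the ladder as the axis so the floor normal and friction both act there and drop out.
Ladder weight 20.3×10 = 203 N acts at 3.185 m along the ladder; its horizontal arm is 3.185·cos53.5° = 1.895 m → τ = 384.7 N·m clockwise.
Painter weight 82.8×10 = 828 N at distance d → arm d·cos53.5° → τ = 828·d·0.5948 clockwise.
Wall normal N at the top has arm L sinθ = 5.121 m counterclockwise, so Στ = 0 gives N·5.121 = 384.7 + 492.5·d.
ΣFy = 0 ⇒ N_floor = 1031 N, so the maximum friction is μ_s·N_floor = 0.42×1031 = 433 N. ΣFx = 0 ⇒ N_wall = f, so at the slipping point N = 433 N.
Substituting: 433×5.121 = 384.7 + 492.5·d ⇒ d = (2217 − 384.7) / 492.5 = 3.72 m.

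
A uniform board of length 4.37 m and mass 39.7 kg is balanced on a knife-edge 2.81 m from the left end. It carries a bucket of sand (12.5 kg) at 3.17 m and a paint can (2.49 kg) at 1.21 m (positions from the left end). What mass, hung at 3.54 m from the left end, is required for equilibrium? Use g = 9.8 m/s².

Sum moments about the knife-edge (at 2.81 m from the left end) (the support reaction has zero arm there).
Beam weight: 39.7 × 9.8 = 389.1 N down at 2.185 m → arm 0.625 m, τ = 389.1 × 0.625 = 243.2 N·m counterclockwise.
Bucket of sand: 12.5 × 9.8 = 122.5 N down at 3.17 m → arm 0.36 m, τ = 122.5 × 0.36 = 44.1 N·m clockwise.
Paint can: 2.49 × 9.8 = 24.4 N down at 1.21 m → arm 1.6 m, τ = 24.4 × 1.6 = 39.04 N·m counterclockwise.
Net moment of known loads = 238.1 N·m counterclockwise.
An unknown mass m at 3.54 m has arm 0.73 m; its moment is m·g·0.73 clockwise.
Balancing moments: m × 9.8 × 0.73 = 238.1, giving m = 238.1 / (9.8 × 0.73) = 33.3 kg.

m ≈ 33.3 kg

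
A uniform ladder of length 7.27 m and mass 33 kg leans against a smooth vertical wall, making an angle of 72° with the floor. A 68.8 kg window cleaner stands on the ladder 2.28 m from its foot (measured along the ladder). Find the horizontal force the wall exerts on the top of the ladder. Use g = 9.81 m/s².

N_wall ≈ 121 N

Sum moments about the foot of the ladder (the floor normal and friction both act there and drop out).
Ladder weight 33×9.81 = 323.7 N acts at 3.635 m along the ladder; its horizontal arm is 3.635·cos72° = 1.123 m → τ = 363.5 N·m clockwise.
Window cleaner: 68.8×9.81 = 674.9 N at 2.28 m → arm 0.7046 m → τ = 475.5 N·m clockwise.
Wall normal N acts horizontally at the top; its moment arm is the height L sinθ = 7.27·sin72° = 6.914 m, counterclockwise.
Balancing moments: N × 6.914 = 839, giving N = 121 N.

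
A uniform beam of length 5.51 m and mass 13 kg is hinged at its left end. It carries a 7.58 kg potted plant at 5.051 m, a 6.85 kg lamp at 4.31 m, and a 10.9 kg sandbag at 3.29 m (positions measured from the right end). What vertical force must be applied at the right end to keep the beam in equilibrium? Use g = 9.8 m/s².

Sum moments about the left end (the unknown pivot reaction has zero arm there).
Beam weight: 13 × 9.8 = 127.4 N down at 2.755 m → arm 2.755 m, τ = 127.4 × 2.755 = 351 N·m clockwise.
Potted plant: 7.58 × 9.8 = 74.28 N down at 5.051 m → arm 0.459 m, τ = 74.28 × 0.459 = 34.09 N·m clockwise.
Lamp: 6.85 × 9.8 = 67.13 N down at 4.31 m → arm 1.2 m, τ = 67.13 × 1.2 = 80.56 N·m clockwise.
Sandbag: 10.9 × 9.8 = 106.8 N down at 3.29 m → arm 2.22 m, τ = 106.8 × 2.22 = 237.1 N·m clockwise.
Net moment of the loads = 702.8 N·m clockwise.
The upward force F acts at the right end, arm 5.51 m, giving F × 5.51 counterclockwise.
Setting net torque to zero: F × 5.51 = 702.8 → F = 702.8 / 5.51 = 128 N.

F ≈ 128 N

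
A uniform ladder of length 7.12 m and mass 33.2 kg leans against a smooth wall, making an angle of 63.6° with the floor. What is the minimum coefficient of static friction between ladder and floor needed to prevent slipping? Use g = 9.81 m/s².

μ_min ≈ 0.248

About the foot of the ladder:
Ladder weight 33.2×9.81 = 325.7 N acts at 3.56 m along the ladder; its horizontal arm is 3.56·cos63.6° = 1.583 m → τ = 515.6 N·m clockwise.
Wall normal N acts horizontally at the top; its moment arm is the height L sinθ = 7.12·sin63.6° = 6.377 m, counterclockwise.
Setting net torque to zero: N × 6.377 = 515.6 → N = 80.85 N.
ΣFx = 0 ⇒ f = N_wall = 80.85 N. ΣFy = 0 ⇒ N_floor = 325.7 N.
μ_min = f / N_floor = 80.85 / 325.7 = 0.248.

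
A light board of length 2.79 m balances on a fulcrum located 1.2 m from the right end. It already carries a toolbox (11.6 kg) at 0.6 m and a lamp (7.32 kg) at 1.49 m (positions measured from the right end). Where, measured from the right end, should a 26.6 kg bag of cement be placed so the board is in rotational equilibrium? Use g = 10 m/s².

x ≈ 1.38 m from the right end

Taking torques about the fulcrum (at 1.2 m from the right end):
Toolbox: 11.6 × 10 = 116 N down at 0.6 m → arm 0.6 m, τ = 116 × 0.6 = 69.6 N·m clockwise.
Lamp: 7.32 × 10 = 73.2 N down at 1.49 m → arm 0.29 m, τ = 73.2 × 0.29 = 21.23 N·m counterclockwise.
Net moment of existing loads = 48.37 N·m clockwise.
The bag of cement weighs 26.6 × 10 = 266 N and must supply an equal counterclockwise moment, so its lever arm about the fulcrum is 48.37 / 266 = 0.182 m.
That puts it at 1.2 + 0.182 = 1.38 m from the right end.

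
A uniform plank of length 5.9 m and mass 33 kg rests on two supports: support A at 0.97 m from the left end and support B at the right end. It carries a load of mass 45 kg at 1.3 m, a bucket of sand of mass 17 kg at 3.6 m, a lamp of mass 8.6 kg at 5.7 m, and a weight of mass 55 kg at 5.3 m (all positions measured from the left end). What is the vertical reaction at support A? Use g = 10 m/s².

About support B:
Beam weight: 33 × 10 = 330 N down at 2.95 m → arm 2.95 m, τ = 330 × 2.95 = 973.5 N·m counterclockwise.
Load: 45 × 10 = 450 N down at 1.3 m → arm 4.6 m, τ = 450 × 4.6 = 2070 N·m counterclockwise.
Bucket of sand: 17 × 10 = 170 N down at 3.6 m → arm 2.3 m, τ = 170 × 2.3 = 391 N·m counterclockwise.
Lamp: 8.6 × 10 = 86 N down at 5.7 m → arm 0.2 m, τ = 86 × 0.2 = 17.2 N·m counterclockwise.
Weight: 55 × 10 = 550 N down at 5.3 m → arm 0.6 m, τ = 550 × 0.6 = 330 N·m counterclockwise.
Net load moment about support B = 3782 N·m counterclockwise.
Reaction R at support A is upward at 0.97 m, arm 4.93 m → moment R × 4.93 clockwise.
For rotational equilibrium, R × 4.93 = 3782, so R = 767 N.

R_A ≈ 767 N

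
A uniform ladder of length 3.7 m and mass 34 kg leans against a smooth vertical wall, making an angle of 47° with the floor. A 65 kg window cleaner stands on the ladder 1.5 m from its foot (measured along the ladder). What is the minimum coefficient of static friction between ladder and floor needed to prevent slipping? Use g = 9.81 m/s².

Take moments about the foot of the ladder.
Ladder weight 34×9.81 = 333.5 N acts at 1.85 m along the ladder; its horizontal arm is 1.85·cos47° = 1.262 m → τ = 420.9 N·m clockwise.
Window cleaner: 65×9.81 = 637.6 N at 1.5 m → arm 1.023 m → τ = 652.3 N·m clockwise.
Wall normal N acts horizontally at the top; its moment arm is the height L sinθ = 3.7·sin47° = 2.706 m, counterclockwise.
For rotational equilibrium, N × 2.706 = 1073, so N = 396.5 N.
ΣFx = 0 ⇒ f = N_wall = 396.5 N. ΣFy = 0 ⇒ N_floor = 971.1 N.
μ_min = f / N_floor = 396.5 / 971.1 = 0.408.

μ_min ≈ 0.408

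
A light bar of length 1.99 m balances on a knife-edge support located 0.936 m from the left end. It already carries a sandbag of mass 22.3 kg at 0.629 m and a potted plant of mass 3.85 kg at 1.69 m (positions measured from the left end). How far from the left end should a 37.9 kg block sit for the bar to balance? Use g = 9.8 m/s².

Sum moments about the knife-edge support (at 0.936 m from the left end) (the support reaction has zero arm there).
Sandbag: 22.3 × 9.8 = 218.5 N down at 0.629 m → arm 0.307 m, τ = 218.5 × 0.307 = 67.08 N·m counterclockwise.
Potted plant: 3.85 × 9.8 = 37.73 N down at 1.69 m → arm 0.754 m, τ = 37.73 × 0.754 = 28.45 N·m clockwise.
Net moment of existing loads = 38.63 N·m counterclockwise.
The block weighs 37.9 × 9.8 = 371.4 N and must supply an equal clockwise moment, so its lever arm about the knife-edge support is 38.63 / 371.4 = 0.104 m.
That puts it at 0.936 + 0.104 = 1.04 m from the left end.

x ≈ 1.04 m from the left end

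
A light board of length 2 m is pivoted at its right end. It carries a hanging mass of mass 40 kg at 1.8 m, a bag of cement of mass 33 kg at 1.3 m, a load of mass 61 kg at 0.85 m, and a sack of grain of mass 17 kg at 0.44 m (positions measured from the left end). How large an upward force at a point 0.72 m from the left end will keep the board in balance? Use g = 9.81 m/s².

F ≈ 979 N

Choose the right end as the axis so the unknown pivot reaction has zero arm there.
Hanging mass: 40 × 9.81 = 392.4 N down at 1.8 m → arm 0.2 m, τ = 392.4 × 0.2 = 78.48 N·m counterclockwise.
Bag of cement: 33 × 9.81 = 323.7 N down at 1.3 m → arm 0.7 m, τ = 323.7 × 0.7 = 226.6 N·m counterclockwise.
Load: 61 × 9.81 = 598.4 N down at 0.85 m → arm 1.15 m, τ = 598.4 × 1.15 = 688.2 N·m counterclockwise.
Sack of grain: 17 × 9.81 = 166.8 N down at 0.44 m → arm 1.56 m, τ = 166.8 × 1.56 = 260.2 N·m counterclockwise.
Net moment of the loads = 1253 N·m counterclockwise.
The upward force F acts at a point 0.72 m from the left end, arm 1.28 m, giving F × 1.28 clockwise.
Balancing moments: F × 1.28 = 1253, giving F = 1253 / 1.28 = 979 N.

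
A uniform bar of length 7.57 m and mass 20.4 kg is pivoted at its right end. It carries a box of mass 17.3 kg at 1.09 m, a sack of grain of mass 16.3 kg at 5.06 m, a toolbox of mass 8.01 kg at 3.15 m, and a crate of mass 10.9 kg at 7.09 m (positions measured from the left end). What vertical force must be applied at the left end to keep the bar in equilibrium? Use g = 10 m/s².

F ≈ 358 N

Sum moments about the right end (the unknown pivot reaction has zero arm there).
Beam weight: 20.4 × 10 = 204 N down at 3.785 m → arm 3.785 m, τ = 204 × 3.785 = 772.1 N·m counterclockwise.
Box: 17.3 × 10 = 173 N down at 1.09 m → arm 6.48 m, τ = 173 × 6.48 = 1121 N·m counterclockwise.
Sack of grain: 16.3 × 10 = 163 N down at 5.06 m → arm 2.51 m, τ = 163 × 2.51 = 409.1 N·m counterclockwise.
Toolbox: 8.01 × 10 = 80.1 N down at 3.15 m → arm 4.42 m, τ = 80.1 × 4.42 = 354 N·m counterclockwise.
Crate: 10.9 × 10 = 109 N down at 7.09 m → arm 0.48 m, τ = 109 × 0.48 = 52.32 N·m counterclockwise.
Net moment of the loads = 2709 N·m counterclockwise.
The upward force F acts at the left end, arm 7.57 m, giving F × 7.57 clockwise.
Balancing moments: F × 7.57 = 2709, giving F = 2709 / 7.57 = 358 N.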